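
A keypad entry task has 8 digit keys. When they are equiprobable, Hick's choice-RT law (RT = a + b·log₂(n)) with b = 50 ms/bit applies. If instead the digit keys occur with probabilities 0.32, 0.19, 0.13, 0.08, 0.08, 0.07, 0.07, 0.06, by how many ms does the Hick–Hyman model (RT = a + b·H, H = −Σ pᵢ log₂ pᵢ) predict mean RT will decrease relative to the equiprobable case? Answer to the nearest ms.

The RT saving is b·ΔH. Equiprobable H₀ = log₂(8) = 3.0000 bits; with the given probabilities H = 2.7276 bits.
b·(H₀ − H) = 50 × (3.0000 − 2.7276) = 13.62 ms.

14 ms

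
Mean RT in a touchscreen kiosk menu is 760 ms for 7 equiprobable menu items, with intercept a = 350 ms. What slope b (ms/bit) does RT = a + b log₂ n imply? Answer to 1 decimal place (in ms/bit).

b = (760 − 350) / log₂(7) = 410 / 2.8074 = 146.045 ms/bit.

146.0 ms/bit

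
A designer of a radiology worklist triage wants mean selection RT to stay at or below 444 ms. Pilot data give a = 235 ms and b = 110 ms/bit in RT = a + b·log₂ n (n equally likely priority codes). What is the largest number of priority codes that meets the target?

110·log₂ n ≤ 444 − 235 = 209, giving log₂ n ≤ 1.9000 and n ≤ 3.732. The largest whole number is 3.

3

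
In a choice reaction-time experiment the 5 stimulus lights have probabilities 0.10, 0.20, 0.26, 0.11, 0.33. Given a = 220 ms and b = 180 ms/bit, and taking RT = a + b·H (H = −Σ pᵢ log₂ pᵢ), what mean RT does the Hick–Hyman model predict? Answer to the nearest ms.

H = 0.10·log₂(1/0.10) + 0.20·log₂(1/0.20) + 0.26·log₂(1/0.26) + 0.11·log₂(1/0.11) + 0.33·log₂(1/0.33) = 2.1800 bits.
RT = 220 + 180 × 2.1800 = 612.40 ms.

612 ms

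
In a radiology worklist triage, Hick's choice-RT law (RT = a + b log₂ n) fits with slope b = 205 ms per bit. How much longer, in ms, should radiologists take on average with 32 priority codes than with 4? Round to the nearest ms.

615 ms

ΔRT = (a + b log₂ n₂) − (a + b log₂ n₁) = b·(log₂ n₂ − log₂ n₁).
log₂(32) − log₂(4) = log₂(32/4) = log₂(8) = 3.
ΔRT = 205 × 3.0000 = 615.000 ms.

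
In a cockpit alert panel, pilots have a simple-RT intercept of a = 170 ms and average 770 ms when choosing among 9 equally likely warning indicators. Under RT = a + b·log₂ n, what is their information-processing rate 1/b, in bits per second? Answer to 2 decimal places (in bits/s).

5.28 bits/s

Choice component = 770 − 170 = 600 ms over log₂(9) = 3.1699 bits.
b = 600 / 3.1699 = 189.279 ms/bit, so 1/b = 5.283 bits/s.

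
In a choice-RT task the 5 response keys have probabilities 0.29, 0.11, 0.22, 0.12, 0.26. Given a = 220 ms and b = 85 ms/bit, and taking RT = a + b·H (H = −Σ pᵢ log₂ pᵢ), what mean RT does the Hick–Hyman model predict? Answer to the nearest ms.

409 ms

H = 0.29·log₂(1/0.29) + 0.11·log₂(1/0.11) + 0.22·log₂(1/0.22) + 0.12·log₂(1/0.12) + 0.26·log₂(1/0.26) = 2.2211 bits.
RT = 220 + 85 × 2.2211 = 408.80 ms.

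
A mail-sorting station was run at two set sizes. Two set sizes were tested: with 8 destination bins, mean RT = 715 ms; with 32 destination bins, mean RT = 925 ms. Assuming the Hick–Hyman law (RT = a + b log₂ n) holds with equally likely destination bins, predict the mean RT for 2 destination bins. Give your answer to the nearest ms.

Solve the two-equation system in a and b:
  b = (925 − 715) / (log₂ 32 − log₂ 8) = 210 / (5 − 3) = 105 ms/bit
  a = 715 − 105 × 3 = 400 ms
Then RT(2) = 400 + 105 × log₂ 2 = 400 + 105 × 1 ≈ 505.000 ms.

505 ms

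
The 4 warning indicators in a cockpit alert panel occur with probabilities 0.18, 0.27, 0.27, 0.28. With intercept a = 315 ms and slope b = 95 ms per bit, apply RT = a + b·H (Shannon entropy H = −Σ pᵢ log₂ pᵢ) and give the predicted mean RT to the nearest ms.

H = 0.18·log₂(1/0.18) + 0.27·log₂(1/0.27) + 0.27·log₂(1/0.27) + 0.28·log₂(1/0.28) = 1.9796 bits.
RT = 315 + 95 × 1.9796 = 503.06 ms.

503 ms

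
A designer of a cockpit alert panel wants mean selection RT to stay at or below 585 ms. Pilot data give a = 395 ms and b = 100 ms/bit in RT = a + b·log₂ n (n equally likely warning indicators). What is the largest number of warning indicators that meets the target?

3

Information budget: (585 − 395)/100 = 1.9000 bits, so n ≤ 2^1.9000 = 3.732 → at most 3.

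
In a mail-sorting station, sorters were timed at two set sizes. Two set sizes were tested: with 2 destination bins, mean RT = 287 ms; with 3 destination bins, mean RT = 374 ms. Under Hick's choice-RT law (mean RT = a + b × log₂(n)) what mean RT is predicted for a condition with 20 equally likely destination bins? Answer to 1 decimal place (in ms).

781.1 ms

With log₂ n on the abscissa the relation is linear; from the two conditions:
  b = (374 − 287) / (log₂ 3 − log₂ 2) = 87 / (1.5850 − 1) = 148.727 ms/bit
  a = 287 − 148.727 × 1 = 138.273 ms
Then RT(20) = 138.273 + 148.727 × log₂ 20 = 138.273 + 148.727 × 4.3219 ≈ 781.062 ms.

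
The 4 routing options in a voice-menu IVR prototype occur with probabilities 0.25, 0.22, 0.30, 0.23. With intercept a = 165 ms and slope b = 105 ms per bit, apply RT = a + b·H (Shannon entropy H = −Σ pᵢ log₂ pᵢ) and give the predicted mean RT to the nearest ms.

374 ms

H = 0.25·log₂(1/0.25) + 0.22·log₂(1/0.22) + 0.30·log₂(1/0.30) + 0.23·log₂(1/0.23) = 1.9893 bits.
RT = 165 + 105 × 1.9893 = 373.88 ms.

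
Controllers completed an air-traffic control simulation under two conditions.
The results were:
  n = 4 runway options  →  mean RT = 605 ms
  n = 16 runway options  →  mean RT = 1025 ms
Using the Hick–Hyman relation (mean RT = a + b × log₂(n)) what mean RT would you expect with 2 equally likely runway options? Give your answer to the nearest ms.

RT is linear in log₂ n, so two points fix the line:
  b = (1025 − 605) / (log₂ 16 − log₂ 4) = 420 / (4 − 2) = 210 ms/bit
  a = 605 − 210 × 2 = 185 ms
Then RT(2) = 185 + 210 × log₂ 2 = 185 + 210 × 1 ≈ 395.000 ms.

395 ms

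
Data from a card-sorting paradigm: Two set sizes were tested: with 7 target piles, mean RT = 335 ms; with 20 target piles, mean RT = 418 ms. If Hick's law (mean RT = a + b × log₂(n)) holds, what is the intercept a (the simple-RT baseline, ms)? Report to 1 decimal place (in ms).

181.2 ms

b = (RT₂ − RT₁)/(log₂ n₂ − log₂ n₁) = (418 − 335)/(4.3219 − 2.8074) = 54.801 ms/bit.
a = RT₁ − b·log₂ n₁ = 335 − 54.801 × 2.8074 = 181.154 ms.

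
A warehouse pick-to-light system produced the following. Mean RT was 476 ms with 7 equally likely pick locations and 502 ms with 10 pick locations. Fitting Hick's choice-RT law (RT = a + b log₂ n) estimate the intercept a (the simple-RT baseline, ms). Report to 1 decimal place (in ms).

Slope: b = (502 − 476) / (log₂ 10 − log₂ 7) = 26/0.5146 = 50.527 ms/bit.
a = RT₁ − b·log₂ n₁ = 476 − 50.527 × 2.8074 = 334.152 ms.

334.2 ms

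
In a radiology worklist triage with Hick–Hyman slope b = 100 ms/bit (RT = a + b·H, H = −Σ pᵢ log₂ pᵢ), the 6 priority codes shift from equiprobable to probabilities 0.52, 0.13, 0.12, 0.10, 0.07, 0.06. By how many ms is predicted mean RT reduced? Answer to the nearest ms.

50 ms

The RT saving is b·ΔH. Equiprobable H₀ = log₂(6) = 2.5850 bits; with the given probabilities H = 2.0846 bits.
b·(H₀ − H) = 100 × (2.5850 − 2.0846) = 50.04 ms.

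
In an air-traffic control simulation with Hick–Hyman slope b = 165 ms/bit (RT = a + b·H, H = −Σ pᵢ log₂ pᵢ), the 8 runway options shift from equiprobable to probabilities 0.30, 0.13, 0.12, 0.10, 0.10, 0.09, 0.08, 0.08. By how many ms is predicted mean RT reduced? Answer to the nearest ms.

The RT saving is b·ΔH. Equiprobable H₀ = log₂(8) = 3.0000 bits; with the given probabilities H = 2.8309 bits.
b·(H₀ − H) = 165 × (3.0000 − 2.8309) = 27.91 ms.

28 ms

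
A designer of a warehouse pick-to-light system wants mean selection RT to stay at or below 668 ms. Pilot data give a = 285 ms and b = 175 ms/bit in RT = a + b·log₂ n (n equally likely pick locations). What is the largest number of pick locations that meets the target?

Set 285 + 175·log₂ n ≤ 668 → log₂ n ≤ (668 − 285)/175 = 2.1886.
So n ≤ 2^2.1886 = 4.559; the largest integer n is 4.

4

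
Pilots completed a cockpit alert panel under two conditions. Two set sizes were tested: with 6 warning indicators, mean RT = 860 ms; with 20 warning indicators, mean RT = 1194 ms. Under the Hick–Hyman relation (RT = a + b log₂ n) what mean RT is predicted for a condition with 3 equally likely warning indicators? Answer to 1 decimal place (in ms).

Solve the two-equation system in a and b:
  b = (1194 − 860) / (log₂ 20 − log₂ 6) = 334 / (4.3219 − 2.5850) = 192.289 ms/bit
  a = 860 − 192.289 × 2.5850 = 362.939 ms
Then RT(3) = 362.939 + 192.289 × log₂ 3 = 362.939 + 192.289 × 1.5850 ≈ 667.711 ms.

667.7 ms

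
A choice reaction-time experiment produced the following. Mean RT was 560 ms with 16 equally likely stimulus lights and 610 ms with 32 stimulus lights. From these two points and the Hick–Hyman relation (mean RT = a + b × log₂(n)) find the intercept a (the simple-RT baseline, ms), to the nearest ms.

360 ms

b = (RT₂ − RT₁)/(log₂ n₂ − log₂ n₁) = (610 − 560)/(5 − 4) = 50 ms/bit.
a = RT₁ − b·log₂ n₁ = 560 − 50 × 4 = 360.000 ms.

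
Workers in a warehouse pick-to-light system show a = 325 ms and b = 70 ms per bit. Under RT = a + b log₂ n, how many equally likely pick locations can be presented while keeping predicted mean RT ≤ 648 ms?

70·log₂ n ≤ 648 − 325 = 323, giving log₂ n ≤ 4.6143 and n ≤ 24.493. The largest whole number is 24.

24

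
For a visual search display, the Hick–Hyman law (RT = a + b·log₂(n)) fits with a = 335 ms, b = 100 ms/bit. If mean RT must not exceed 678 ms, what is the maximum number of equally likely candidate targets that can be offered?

Information budget: (678 − 335)/100 = 3.4300 bits, so n ≤ 2^3.4300 = 10.778 → at most 10.

10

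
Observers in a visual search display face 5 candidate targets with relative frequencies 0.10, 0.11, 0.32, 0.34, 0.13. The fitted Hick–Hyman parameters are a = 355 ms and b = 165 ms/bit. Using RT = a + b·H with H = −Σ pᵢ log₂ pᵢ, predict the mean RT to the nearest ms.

705 ms

Entropy contributions −pᵢ log₂ pᵢ: 0.3322, 0.3503, 0.5260, 0.5292, 0.3826; sum H = 2.1203 bits.
RT = a + bH = 355 + 165·2.1203 = 704.85 ms.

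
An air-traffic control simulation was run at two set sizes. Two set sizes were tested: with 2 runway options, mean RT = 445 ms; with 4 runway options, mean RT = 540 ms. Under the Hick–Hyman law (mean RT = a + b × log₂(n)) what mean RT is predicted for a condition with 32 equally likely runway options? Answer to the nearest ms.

825 ms

Fit slope and intercept:
  b = (540 − 445) / (log₂ 4 − log₂ 2) = 95 / (2 − 1) = 95 ms/bit
  a = 445 − 95 × 1 = 350 ms
Then RT(32) = 350 + 95 × log₂ 32 = 350 + 95 × 5 ≈ 825.000 ms.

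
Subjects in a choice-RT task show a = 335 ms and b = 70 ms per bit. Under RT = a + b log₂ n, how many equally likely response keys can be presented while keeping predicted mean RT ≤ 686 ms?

32

Set 335 + 70·log₂ n ≤ 686 → log₂ n ≤ (686 − 335)/70 = 5.0143.
So n ≤ 2^5.0143 = 32.318; the largest integer n is 32.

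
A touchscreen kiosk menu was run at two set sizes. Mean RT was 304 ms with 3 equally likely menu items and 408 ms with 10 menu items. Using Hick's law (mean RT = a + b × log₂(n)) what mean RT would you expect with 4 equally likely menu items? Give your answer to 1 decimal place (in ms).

Solve the two-equation system in a and b:
  b = (408 − 304) / (log₂ 10 − log₂ 3) = 104 / (3.3219 − 1.5850) = 59.875 ms/bit
  a = 304 − 59.875 × 1.5850 = 209.101 ms
Then RT(4) = 209.101 + 59.875 × log₂ 4 = 209.101 + 59.875 × 2 ≈ 328.850 ms.

328.9 ms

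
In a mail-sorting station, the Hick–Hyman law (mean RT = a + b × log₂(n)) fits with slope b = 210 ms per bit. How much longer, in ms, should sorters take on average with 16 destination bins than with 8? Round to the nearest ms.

210 ms

ΔRT = (a + b log₂ n₂) − (a + b log₂ n₁) = b·(log₂ n₂ − log₂ n₁).
log₂(16) − log₂(8) = log₂(16/8) = log₂(2) = 1.
ΔRT = 210 × 1.0000 = 210.000 ms.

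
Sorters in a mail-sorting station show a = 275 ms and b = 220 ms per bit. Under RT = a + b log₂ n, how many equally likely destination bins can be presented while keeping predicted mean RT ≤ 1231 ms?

Information budget: (1231 − 275)/220 = 4.3455 bits, so n ≤ 2^4.3455 = 20.329 → at most 20.

20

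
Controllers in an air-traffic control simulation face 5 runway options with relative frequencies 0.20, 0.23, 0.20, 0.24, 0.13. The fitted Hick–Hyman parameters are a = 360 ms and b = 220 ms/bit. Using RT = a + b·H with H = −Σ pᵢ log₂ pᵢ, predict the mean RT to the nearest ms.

Entropy contributions −pᵢ log₂ pᵢ: 0.4644, 0.4877, 0.4644, 0.4941, 0.3826; sum H = 2.2932 bits.
RT = a + bH = 360 + 220·2.2932 = 864.51 ms.

865 ms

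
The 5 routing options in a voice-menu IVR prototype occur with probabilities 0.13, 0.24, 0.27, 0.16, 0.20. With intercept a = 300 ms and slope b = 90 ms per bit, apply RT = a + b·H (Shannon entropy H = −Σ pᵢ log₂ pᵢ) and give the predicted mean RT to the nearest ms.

505 ms

Entropy contributions −pᵢ log₂ pᵢ: 0.3826, 0.4941, 0.5100, 0.4230, 0.4644; sum H = 2.2742 bits.
RT = a + bH = 300 + 90·2.2742 = 504.68 ms.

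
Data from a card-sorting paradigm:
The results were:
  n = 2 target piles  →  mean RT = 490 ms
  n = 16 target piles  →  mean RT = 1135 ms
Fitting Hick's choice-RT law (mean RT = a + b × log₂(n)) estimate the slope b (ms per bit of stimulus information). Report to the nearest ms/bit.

215 ms/bit

The slope on a log₂ axis is (1135 − 490) / (4 − 1) = 215 ms/bit.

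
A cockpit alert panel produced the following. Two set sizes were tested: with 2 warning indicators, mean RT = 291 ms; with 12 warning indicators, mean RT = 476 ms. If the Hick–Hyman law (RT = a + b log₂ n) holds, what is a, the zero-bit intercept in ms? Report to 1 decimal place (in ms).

Slope: b = (476 − 291) / (log₂ 12 − log₂ 2) = 185/2.5850 = 71.568 ms/bit.
a = RT₁ − b·log₂ n₁ = 291 − 71.568 × 1 = 219.432 ms.

219.4 ms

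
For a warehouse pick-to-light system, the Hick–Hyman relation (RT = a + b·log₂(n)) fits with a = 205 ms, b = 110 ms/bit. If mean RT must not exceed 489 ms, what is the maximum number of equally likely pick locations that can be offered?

Information budget: (489 − 205)/110 = 2.5818 bits, so n ≤ 2^2.5818 = 5.987 → at most 5.

5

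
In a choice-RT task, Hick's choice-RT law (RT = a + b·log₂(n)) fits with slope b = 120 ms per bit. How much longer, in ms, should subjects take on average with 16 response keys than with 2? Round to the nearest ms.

Only the slope matters, since a is common to both: ΔRT = b·log₂(n₂/n₁).
log₂(16) − log₂(2) = log₂(16/2) = log₂(8) = 3.
ΔRT = 120 × 3.0000 = 360.000 ms.

360 ms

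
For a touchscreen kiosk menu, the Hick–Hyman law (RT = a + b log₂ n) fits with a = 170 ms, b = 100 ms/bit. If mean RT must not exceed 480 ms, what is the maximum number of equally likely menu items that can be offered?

100·log₂ n ≤ 480 − 170 = 310, giving log₂ n ≤ 3.1000 and n ≤ 8.574. The largest whole number is 8.

8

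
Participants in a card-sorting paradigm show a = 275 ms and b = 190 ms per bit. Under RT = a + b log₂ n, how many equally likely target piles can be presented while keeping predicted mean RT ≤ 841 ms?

Information budget: (841 − 275)/190 = 2.9789 bits, so n ≤ 2^2.9789 = 7.884 → at most 7.

7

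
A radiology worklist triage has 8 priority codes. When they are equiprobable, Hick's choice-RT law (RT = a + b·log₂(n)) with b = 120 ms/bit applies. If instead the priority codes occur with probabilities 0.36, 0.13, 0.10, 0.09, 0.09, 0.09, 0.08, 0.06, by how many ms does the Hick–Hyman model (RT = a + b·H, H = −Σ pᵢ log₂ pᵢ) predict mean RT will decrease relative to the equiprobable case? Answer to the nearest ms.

The RT saving is b·ΔH. Equiprobable H₀ = log₂(8) = 3.0000 bits; with the given probabilities H = 2.7185 bits.
b·(H₀ − H) = 120 × (3.0000 − 2.7185) = 33.79 ms.

34 ms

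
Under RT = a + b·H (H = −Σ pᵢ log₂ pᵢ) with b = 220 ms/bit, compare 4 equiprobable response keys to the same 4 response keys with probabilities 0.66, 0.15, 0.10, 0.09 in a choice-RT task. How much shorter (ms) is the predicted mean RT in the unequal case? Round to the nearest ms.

121 ms

The RT saving is b·ΔH. Equiprobable H₀ = log₂(4) = 2.0000 bits; with the given probabilities H = 1.4510 bits.
b·(H₀ − H) = 220 × (2.0000 − 1.4510) = 120.77 ms.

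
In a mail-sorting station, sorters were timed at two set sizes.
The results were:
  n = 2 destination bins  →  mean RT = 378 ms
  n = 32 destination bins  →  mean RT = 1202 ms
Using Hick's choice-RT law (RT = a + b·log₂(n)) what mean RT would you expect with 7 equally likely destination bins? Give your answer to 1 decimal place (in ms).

Fit slope and intercept:
  b = (1202 − 378) / (log₂ 32 − log₂ 2) = 824 / (5 − 1) = 206.000 ms/bit
  a = 378 − 206.000 × 1 = 172.000 ms
Then RT(7) = 172.000 + 206.000 × log₂ 7 = 172.000 + 206.000 × 2.8074 ≈ 750.315 ms.

750.3 ms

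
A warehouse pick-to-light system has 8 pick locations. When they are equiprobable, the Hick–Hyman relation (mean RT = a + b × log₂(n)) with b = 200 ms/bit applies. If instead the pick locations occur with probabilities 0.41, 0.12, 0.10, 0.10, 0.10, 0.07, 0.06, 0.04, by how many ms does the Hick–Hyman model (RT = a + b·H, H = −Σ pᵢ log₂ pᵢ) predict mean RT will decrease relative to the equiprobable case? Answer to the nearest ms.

The RT saving is b·ΔH. Equiprobable H₀ = log₂(8) = 3.0000 bits; with the given probabilities H = 2.5889 bits.
b·(H₀ − H) = 200 × (3.0000 − 2.5889) = 82.23 ms.

82 ms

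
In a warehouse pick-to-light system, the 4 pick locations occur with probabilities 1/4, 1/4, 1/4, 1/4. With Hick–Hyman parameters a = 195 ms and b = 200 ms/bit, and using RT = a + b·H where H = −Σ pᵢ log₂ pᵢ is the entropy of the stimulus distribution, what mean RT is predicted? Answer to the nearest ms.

H = −Σ pᵢ log₂ pᵢ = 0.25·2 + 0.25·2 + 0.25·2 + 0.25·2 = 2.000 bits.
RT = 195 + 200 × 2.000 = 595.00 ms.

595 ms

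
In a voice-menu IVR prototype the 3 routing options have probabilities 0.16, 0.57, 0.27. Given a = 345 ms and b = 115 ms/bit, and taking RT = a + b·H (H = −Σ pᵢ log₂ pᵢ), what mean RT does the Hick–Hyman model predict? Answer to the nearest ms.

Entropy contributions −pᵢ log₂ pᵢ: 0.4230, 0.4623, 0.5100; sum H = 1.3953 bits.
RT = a + bH = 345 + 115·1.3953 = 505.46 ms.

505 ms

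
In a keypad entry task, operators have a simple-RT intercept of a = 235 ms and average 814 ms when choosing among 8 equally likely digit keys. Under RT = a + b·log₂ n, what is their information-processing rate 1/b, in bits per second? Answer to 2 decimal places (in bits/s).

5.18 bits/s

b = (814 − 235)/log₂ 8 = 579/3 = 193.000 ms per bit = 0.19300 s/bit; the reciprocal is 5.181 bits/s.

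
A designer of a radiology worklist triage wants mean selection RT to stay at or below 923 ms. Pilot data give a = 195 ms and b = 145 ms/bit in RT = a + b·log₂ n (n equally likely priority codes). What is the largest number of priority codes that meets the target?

145·log₂ n ≤ 923 − 195 = 728, giving log₂ n ≤ 5.0207 and n ≤ 32.462. The largest whole number is 32.

32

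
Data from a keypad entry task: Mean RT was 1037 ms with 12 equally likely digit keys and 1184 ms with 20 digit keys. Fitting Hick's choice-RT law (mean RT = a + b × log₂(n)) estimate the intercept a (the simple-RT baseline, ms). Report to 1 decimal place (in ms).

The slope on a log₂ axis is (1184 − 1037) / (4.3219 − 3.5850) = 199.467 ms/bit.
a = RT₁ − b·log₂ n₁ = 1037 − 199.467 × 3.5850 = 321.920 ms.

321.9 ms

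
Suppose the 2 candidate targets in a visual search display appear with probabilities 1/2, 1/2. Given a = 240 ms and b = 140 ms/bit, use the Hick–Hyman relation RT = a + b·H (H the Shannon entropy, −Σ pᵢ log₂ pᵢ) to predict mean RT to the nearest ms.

380 ms

Each term −pᵢ log₂ pᵢ: 0.5·1 + 0.5·1; summed, H = 1.000 bits.
Mean RT = a + bH = 240 + 140·1.000 = 380.00 ms.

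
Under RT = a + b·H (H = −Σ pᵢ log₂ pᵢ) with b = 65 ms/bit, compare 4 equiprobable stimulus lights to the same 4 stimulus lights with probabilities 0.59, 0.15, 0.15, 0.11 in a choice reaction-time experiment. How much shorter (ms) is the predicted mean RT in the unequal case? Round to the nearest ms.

The RT saving is b·ΔH. Equiprobable H₀ = log₂(4) = 2.0000 bits; with the given probabilities H = 1.6205 bits.
b·(H₀ − H) = 65 × (2.0000 − 1.6205) = 24.67 ms.

25 ms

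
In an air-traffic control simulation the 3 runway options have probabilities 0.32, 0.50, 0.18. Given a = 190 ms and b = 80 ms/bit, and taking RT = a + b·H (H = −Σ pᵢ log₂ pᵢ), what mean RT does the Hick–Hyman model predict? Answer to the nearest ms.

H = 0.32·log₂(1/0.32) + 0.50·log₂(1/0.50) + 0.18·log₂(1/0.18) = 1.4713 bits.
RT = 190 + 80 × 1.4713 = 307.71 ms.

308 ms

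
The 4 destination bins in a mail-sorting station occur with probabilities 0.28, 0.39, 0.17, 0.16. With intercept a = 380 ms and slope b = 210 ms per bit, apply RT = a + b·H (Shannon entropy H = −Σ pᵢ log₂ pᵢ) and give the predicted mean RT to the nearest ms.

779 ms

H = 0.28·log₂(1/0.28) + 0.39·log₂(1/0.39) + 0.17·log₂(1/0.17) + 0.16·log₂(1/0.16) = 1.9016 bits.
RT = 380 + 210 × 1.9016 = 779.34 ms.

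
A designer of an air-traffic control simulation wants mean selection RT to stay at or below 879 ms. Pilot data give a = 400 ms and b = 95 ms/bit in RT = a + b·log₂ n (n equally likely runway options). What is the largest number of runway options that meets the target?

32

Information budget: (879 − 400)/95 = 5.0421 bits, so n ≤ 2^5.0421 = 32.948 → at most 32.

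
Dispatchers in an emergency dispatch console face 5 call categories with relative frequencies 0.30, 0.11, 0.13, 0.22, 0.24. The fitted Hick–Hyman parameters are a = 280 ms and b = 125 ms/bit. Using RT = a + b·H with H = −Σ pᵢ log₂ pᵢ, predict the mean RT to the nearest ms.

Entropy contributions −pᵢ log₂ pᵢ: 0.5211, 0.3503, 0.3826, 0.4806, 0.4941; sum H = 2.2287 bits.
RT = a + bH = 280 + 125·2.2287 = 558.59 ms.

559 ms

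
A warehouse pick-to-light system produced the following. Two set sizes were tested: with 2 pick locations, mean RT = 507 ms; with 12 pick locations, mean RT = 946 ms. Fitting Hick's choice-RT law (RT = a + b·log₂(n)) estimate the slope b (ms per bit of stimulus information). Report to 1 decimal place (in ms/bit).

169.8 ms/bit

b = (RT₂ − RT₁)/(log₂ n₂ − log₂ n₁) = (946 − 507)/(3.5850 − 1) = 169.828 ms/bit.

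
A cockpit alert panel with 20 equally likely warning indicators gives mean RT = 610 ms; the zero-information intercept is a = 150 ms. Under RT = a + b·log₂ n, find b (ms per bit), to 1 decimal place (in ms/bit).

b = (610 − 150) / log₂(20) = 460 / 4.3219 = 106.434 ms/bit.

106.4 ms/bit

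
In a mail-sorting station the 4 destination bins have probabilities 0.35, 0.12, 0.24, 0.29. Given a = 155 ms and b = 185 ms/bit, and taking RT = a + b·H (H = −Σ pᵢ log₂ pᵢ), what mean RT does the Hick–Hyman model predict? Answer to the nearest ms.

508 ms

Entropy contributions −pᵢ log₂ pᵢ: 0.5301, 0.3671, 0.4941, 0.5179; sum H = 1.9092 bits.
RT = a + bH = 155 + 185·1.9092 = 508.20 ms.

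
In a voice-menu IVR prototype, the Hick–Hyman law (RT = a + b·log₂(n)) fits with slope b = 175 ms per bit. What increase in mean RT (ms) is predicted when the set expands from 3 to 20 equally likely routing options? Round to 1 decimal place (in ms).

479.0 ms

Only the slope matters, since a is common to both: ΔRT = b·log₂(n₂/n₁).
log₂(20) − log₂(3) = 4.3219 − 1.5850 = 2.7370.
ΔRT = 175 × 2.7370 = 478.969 ms.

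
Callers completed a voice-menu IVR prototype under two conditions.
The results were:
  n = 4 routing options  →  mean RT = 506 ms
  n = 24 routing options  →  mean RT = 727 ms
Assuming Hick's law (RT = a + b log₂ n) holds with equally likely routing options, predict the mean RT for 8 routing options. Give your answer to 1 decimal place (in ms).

Fit slope and intercept:
  b = (727 − 506) / (log₂ 24 − log₂ 4) = 221 / (4.5850 − 2) = 85.494 ms/bit
  a = 506 − 85.494 × 2 = 335.011 ms
Then RT(8) = 335.011 + 85.494 × log₂ 8 = 335.011 + 85.494 × 3 ≈ 591.494 ms.

591.5 ms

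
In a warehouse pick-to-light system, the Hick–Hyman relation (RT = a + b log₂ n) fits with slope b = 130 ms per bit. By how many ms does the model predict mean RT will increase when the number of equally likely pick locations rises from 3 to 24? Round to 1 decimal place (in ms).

The intercept a cancels: ΔRT = b·(log₂ n₂ − log₂ n₁) = b·log₂(n₂/n₁).
log₂(24) − log₂(3) = log₂(24/3) = log₂(8) = 3.
ΔRT = 130 × 3.0000 = 390.000 ms.

390.0 ms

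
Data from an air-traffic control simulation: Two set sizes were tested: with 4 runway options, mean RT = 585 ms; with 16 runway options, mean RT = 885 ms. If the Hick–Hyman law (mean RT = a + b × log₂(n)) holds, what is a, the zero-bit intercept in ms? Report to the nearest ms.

The slope on a log₂ axis is (885 − 585) / (4 − 2) = 150 ms/bit.
a = RT₁ − b·log₂ n₁ = 585 − 150 × 2 = 285.000 ms.

285 ms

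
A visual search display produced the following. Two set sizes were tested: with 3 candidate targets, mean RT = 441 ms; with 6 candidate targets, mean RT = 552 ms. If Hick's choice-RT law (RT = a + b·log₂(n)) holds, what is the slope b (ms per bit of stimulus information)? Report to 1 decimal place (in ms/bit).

111.0 ms/bit

b = (RT₂ − RT₁)/(log₂ n₂ − log₂ n₁) = (552 − 441)/(2.5850 − 1.5850) = 111.000 ms/bit.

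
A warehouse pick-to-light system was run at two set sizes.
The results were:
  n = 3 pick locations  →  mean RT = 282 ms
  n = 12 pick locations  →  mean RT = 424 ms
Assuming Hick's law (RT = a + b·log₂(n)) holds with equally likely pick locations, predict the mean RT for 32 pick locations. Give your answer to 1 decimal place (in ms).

With log₂ n on the abscissa the relation is linear; from the two conditions:
  b = (424 − 282) / (log₂ 12 − log₂ 3) = 142 / (3.5850 − 1.5850) = 71.000 ms/bit
  a = 282 − 71.000 × 1.5850 = 169.468 ms
Then RT(32) = 169.468 + 71.000 × log₂ 32 = 169.468 + 71.000 × 5 ≈ 524.468 ms.

524.5 ms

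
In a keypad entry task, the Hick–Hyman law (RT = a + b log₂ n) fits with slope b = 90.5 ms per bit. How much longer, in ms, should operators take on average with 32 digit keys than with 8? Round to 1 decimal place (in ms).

ΔRT = (a + b log₂ n₂) − (a + b log₂ n₁) = b·(log₂ n₂ − log₂ n₁).
log₂(32) − log₂(8) = log₂(32/8) = log₂(4) = 2.
ΔRT = 90.5 × 2.0000 = 181.000 ms.

181.0 ms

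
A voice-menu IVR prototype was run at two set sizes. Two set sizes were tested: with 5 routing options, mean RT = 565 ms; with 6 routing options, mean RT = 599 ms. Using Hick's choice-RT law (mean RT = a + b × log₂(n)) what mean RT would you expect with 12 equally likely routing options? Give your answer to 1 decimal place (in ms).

With log₂ n on the abscissa the relation is linear; from the two conditions:
  b = (599 − 565) / (log₂ 6 − log₂ 5) = 34 / (2.5850 − 2.3219) = 129.261 ms/bit
  a = 565 − 129.261 × 2.3219 = 264.866 ms
Then RT(12) = 264.866 + 129.261 × log₂ 12 = 264.866 + 129.261 × 3.5850 ≈ 728.261 ms.

728.3 ms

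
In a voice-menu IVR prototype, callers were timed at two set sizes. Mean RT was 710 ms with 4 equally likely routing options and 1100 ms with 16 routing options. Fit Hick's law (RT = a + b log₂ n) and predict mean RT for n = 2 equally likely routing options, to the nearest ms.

515 ms

RT is linear in log₂ n, so two points fix the line:
  b = (1100 − 710) / (log₂ 16 − log₂ 4) = 390 / (4 − 2) = 195 ms/bit
  a = 710 − 195 × 2 = 320 ms
Then RT(2) = 320 + 195 × log₂ 2 = 320 + 195 × 1 ≈ 515.000 ms.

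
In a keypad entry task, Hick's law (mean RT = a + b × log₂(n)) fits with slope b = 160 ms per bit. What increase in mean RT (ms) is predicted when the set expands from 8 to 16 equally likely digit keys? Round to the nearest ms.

160 ms

ΔRT = (a + b log₂ n₂) − (a + b log₂ n₁) = b·(log₂ n₂ − log₂ n₁).
log₂(16) − log₂(8) = log₂(16/8) = log₂(2) = 1.
ΔRT = 160 × 1.0000 = 160.000 ms.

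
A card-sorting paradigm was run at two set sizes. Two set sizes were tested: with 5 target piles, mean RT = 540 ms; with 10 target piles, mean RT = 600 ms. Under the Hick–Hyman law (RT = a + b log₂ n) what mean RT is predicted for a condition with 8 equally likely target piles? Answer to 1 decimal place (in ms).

580.7 ms

Solve the two-equation system in a and b:
  b = (600 − 540) / (log₂ 10 − log₂ 5) = 60 / (3.3219 − 2.3219) = 60.000 ms/bit
  a = 540 − 60.000 × 2.3219 = 400.684 ms
Then RT(8) = 400.684 + 60.000 × log₂ 8 = 400.684 + 60.000 × 3 ≈ 580.684 ms.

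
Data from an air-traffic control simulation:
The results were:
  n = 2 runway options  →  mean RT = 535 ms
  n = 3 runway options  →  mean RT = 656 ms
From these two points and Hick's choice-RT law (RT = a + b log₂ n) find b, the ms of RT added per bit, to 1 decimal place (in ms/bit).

206.9 ms/bit

Slope: b = (656 − 535) / (log₂ 3 − log₂ 2) = 121/0.5850 = 206.851 ms/bit.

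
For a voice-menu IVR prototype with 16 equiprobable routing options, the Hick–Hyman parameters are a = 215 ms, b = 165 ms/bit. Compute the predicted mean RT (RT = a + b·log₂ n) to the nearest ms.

875 ms

log₂(16) = 4 bits, so RT = 215 + 165 × 4 ≈ 875.000 ms.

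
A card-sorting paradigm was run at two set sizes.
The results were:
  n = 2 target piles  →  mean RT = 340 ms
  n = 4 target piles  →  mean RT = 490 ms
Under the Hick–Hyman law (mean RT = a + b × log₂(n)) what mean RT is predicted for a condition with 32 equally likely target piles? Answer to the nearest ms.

With log₂ n on the abscissa the relation is linear; from the two conditions:
  b = (490 − 340) / (log₂ 4 − log₂ 2) = 150 / (2 − 1) = 150 ms/bit
  a = 340 − 150 × 1 = 190 ms
Then RT(32) = 190 + 150 × log₂ 32 = 190 + 150 × 5 ≈ 940.000 ms.

940 ms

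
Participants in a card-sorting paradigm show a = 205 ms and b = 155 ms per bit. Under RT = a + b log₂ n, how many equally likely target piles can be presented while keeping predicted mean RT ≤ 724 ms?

Information budget: (724 − 205)/155 = 3.3484 bits, so n ≤ 2^3.3484 = 10.185 → at most 10.

10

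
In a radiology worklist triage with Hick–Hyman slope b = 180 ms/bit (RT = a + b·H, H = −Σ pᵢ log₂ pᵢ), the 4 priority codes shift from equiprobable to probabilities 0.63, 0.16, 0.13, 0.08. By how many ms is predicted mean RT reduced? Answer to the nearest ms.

87 ms

The RT saving is b·ΔH. Equiprobable H₀ = log₂(4) = 2.0000 bits; with the given probabilities H = 1.5171 bits.
b·(H₀ − H) = 180 × (2.0000 − 1.5171) = 86.92 ms.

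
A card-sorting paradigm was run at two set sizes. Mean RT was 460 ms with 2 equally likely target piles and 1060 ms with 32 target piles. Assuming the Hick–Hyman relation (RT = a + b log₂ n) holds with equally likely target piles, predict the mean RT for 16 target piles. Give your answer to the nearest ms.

Solve the two-equation system in a and b:
  b = (1060 − 460) / (log₂ 32 − log₂ 2) = 600 / (5 − 1) = 150 ms/bit
  a = 460 − 150 × 1 = 310 ms
Then RT(16) = 310 + 150 × log₂ 16 = 310 + 150 × 4 ≈ 910.000 ms.

910 ms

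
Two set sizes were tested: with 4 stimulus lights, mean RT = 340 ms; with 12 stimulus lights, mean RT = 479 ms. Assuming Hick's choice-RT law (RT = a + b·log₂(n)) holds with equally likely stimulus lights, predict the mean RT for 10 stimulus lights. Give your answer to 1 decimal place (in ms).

455.9 ms

Solve the two-equation system in a and b:
  b = (479 − 340) / (log₂ 12 − log₂ 4) = 139 / (3.5850 − 2) = 87.699 ms/bit
  a = 340 − 87.699 × 2 = 164.602 ms
Then RT(10) = 164.602 + 87.699 × log₂ 10 = 164.602 + 87.699 × 3.3219 ≈ 455.932 ms.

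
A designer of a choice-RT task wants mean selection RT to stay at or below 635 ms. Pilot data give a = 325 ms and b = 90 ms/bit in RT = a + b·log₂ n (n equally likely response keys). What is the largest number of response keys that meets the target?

Set 325 + 90·log₂ n ≤ 635 → log₂ n ≤ (635 − 325)/90 = 3.4444.
So n ≤ 2^3.4444 = 10.886; the largest integer n is 10.

10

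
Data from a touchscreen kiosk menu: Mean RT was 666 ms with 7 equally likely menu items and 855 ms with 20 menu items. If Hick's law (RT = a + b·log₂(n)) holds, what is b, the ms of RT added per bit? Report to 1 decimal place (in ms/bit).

124.8 ms/bit

The slope on a log₂ axis is (855 − 666) / (4.3219 − 2.8074) = 124.788 ms/bit.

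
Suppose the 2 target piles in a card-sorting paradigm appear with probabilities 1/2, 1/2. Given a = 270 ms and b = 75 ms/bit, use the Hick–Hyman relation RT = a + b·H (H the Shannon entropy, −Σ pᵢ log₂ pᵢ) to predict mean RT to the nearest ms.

Each term −pᵢ log₂ pᵢ: 0.5·1 + 0.5·1; summed, H = 1.000 bits.
Mean RT = a + bH = 270 + 75·1.000 = 345.00 ms.

345 ms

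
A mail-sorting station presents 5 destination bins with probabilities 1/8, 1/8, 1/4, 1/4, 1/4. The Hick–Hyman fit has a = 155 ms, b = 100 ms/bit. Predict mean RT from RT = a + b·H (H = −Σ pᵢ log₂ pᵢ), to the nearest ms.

H = −Σ pᵢ log₂ pᵢ = 0.125·3 + 0.125·3 + 0.25·2 + 0.25·2 + 0.25·2 = 2.250 bits.
RT = 155 + 100 × 2.250 = 380.00 ms.

380 ms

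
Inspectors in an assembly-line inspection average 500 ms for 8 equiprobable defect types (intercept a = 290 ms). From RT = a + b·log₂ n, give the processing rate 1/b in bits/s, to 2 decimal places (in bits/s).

14.29 bits/s

b = (500 − 290)/log₂ 8 = 210/3 = 70.000 ms per bit = 0.07000 s/bit; the reciprocal is 14.286 bits/s.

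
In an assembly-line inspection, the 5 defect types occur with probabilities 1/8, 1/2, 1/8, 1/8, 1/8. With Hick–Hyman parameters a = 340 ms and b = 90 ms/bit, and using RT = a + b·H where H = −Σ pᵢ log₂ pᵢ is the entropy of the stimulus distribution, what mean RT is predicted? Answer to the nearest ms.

Each term −pᵢ log₂ pᵢ: 0.125·3 + 0.5·1 + 0.125·3 + 0.125·3 + 0.125·3; summed, H = 2.000 bits.
Mean RT = a + bH = 340 + 90·2.000 = 520.00 ms.

520 ms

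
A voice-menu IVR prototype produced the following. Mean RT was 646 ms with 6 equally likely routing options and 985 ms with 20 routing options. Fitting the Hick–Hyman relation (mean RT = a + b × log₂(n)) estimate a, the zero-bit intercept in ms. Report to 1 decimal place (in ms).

b = (RT₂ − RT₁)/(log₂ n₂ − log₂ n₁) = (985 − 646)/(4.3219 − 2.5850) = 195.168 ms/bit.
a = RT₁ − b·log₂ n₁ = 646 − 195.168 × 2.5850 = 141.498 ms.

141.5 ms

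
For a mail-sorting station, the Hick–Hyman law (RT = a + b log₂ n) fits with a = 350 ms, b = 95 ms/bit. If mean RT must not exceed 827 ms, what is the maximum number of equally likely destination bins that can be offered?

32

Set 350 + 95·log₂ n ≤ 827 → log₂ n ≤ (827 − 350)/95 = 5.0211.
So n ≤ 2^5.0211 = 32.470; the largest integer n is 32.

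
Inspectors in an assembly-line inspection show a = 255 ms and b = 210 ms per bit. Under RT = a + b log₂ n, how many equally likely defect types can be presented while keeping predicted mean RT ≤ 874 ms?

Information budget: (874 − 255)/210 = 2.9476 bits, so n ≤ 2^2.9476 = 7.715 → at most 7.

7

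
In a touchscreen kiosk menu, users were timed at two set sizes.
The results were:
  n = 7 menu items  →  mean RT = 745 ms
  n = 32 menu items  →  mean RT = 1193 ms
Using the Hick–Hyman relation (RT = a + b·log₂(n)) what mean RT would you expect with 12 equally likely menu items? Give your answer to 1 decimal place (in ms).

903.9 ms

With log₂ n on the abscissa the relation is linear; from the two conditions:
  b = (1193 − 745) / (log₂ 32 − log₂ 7) = 448 / (5 − 2.8074) = 204.319 ms/bit
  a = 745 − 204.319 × 2.8074 = 171.403 ms
Then RT(12) = 171.403 + 204.319 × log₂ 12 = 171.403 + 204.319 × 3.5850 ≈ 903.880 ms.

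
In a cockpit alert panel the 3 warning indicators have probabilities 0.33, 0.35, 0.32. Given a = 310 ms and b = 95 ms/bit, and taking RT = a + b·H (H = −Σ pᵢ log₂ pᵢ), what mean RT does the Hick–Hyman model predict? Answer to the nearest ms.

460 ms

Entropy contributions −pᵢ log₂ pᵢ: 0.5278, 0.5301, 0.5260; sum H = 1.5840 bits.
RT = a + bH = 310 + 95·1.5840 = 460.48 ms.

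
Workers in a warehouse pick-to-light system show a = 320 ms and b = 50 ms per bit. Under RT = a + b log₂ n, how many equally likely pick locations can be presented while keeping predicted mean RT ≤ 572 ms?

Set 320 + 50·log₂ n ≤ 572 → log₂ n ≤ (572 − 320)/50 = 5.0400.
So n ≤ 2^5.0400 = 32.900; the largest integer n is 32.

32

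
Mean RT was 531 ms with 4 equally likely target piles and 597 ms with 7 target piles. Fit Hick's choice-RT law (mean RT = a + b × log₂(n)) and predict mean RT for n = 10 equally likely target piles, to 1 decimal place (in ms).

639.1 ms

Fit slope and intercept:
  b = (597 − 531) / (log₂ 7 − log₂ 4) = 66 / (2.8074 − 2) = 81.748 ms/bit
  a = 531 − 81.748 × 2 = 367.503 ms
Then RT(10) = 367.503 + 81.748 × log₂ 10 = 367.503 + 81.748 × 3.3219 ≈ 639.066 ms.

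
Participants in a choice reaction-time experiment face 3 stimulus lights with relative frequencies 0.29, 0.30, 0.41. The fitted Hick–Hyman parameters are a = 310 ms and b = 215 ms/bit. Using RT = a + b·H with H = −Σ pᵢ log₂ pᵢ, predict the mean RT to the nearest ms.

647 ms

Entropy contributions −pᵢ log₂ pᵢ: 0.5179, 0.5211, 0.5274; sum H = 1.5664 bits.
RT = a + bH = 310 + 215·1.5664 = 646.77 ms.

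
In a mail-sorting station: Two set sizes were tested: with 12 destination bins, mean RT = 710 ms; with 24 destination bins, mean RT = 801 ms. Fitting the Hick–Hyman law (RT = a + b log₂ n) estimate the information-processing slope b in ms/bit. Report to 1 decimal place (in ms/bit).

The slope on a log₂ axis is (801 − 710) / (4.5850 − 3.5850) = 91.000 ms/bit.

91.0 ms/bit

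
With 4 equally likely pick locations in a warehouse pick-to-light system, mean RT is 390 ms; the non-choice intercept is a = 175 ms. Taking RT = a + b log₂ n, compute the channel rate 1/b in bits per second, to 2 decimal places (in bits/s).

9.30 bits/s

b = (390 − 175)/log₂ 4 = 215/2 = 107.500 ms per bit = 0.10750 s/bit; the reciprocal is 9.302 bits/s.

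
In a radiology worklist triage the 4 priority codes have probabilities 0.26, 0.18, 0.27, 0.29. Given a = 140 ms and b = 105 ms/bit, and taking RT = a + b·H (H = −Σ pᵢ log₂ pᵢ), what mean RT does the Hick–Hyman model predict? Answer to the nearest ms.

Entropy contributions −pᵢ log₂ pᵢ: 0.5053, 0.4453, 0.5100, 0.5179; sum H = 1.9785 bits.
RT = a + bH = 140 + 105·1.9785 = 347.74 ms.

348 ms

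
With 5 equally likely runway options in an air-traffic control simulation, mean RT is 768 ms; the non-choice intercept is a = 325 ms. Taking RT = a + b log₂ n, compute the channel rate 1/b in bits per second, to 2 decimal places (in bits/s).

b = (768 − 325)/log₂ 5 = 443/2.3219 = 190.790 ms per bit = 0.19079 s/bit; the reciprocal is 5.241 bits/s.

5.24 bits/s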